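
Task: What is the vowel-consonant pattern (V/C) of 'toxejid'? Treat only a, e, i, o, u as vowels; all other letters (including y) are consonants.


Letter mapping: t = C, o = V, x = C, e = V, j = C, i = V, d = C.

CVCVCVC


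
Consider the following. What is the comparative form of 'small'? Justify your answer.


Apply comparative formation (add -er): 'small' -> 'smaller'.

smaller


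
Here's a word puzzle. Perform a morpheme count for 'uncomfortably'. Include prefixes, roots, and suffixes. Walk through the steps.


Decomposition: un- (prefix) + comfort (root) + -able (suffix) + -ly (suffix) = 4 morpheme(s)

4 morphemes


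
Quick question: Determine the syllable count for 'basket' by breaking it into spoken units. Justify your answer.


Break 'basket' into syllables: bas-ket -> bas | ket = 2 syllables

2 syllables


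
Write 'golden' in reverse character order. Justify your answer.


Reverse 'golden' character by character: 'nedlog'.

nedlog


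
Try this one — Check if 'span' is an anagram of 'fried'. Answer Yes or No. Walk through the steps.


Sorted letters of 'span': 'anps'
Sorted letters of 'fried': 'defir'
They do not match.

No


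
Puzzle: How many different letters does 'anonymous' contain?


Unique letters in 'anonymous': {a, m, n, o, s, u, y} = 7 distinct letters.

7


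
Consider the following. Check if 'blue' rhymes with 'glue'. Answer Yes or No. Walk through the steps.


Rime (stressed vowel + following sounds) of 'blue': -ue = /uː/
Rime of 'glue': -ue = /uː/
/uː/ and /uː/ are the same ending sound, so the words rhyme.

Yes


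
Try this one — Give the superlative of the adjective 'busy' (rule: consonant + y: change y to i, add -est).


Apply superlative formation (consonant + y: change y to i, add -est): 'busy' -> 'busiest'.

busiest


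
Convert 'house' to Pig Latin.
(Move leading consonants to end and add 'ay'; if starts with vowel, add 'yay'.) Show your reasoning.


'house': move consonant cluster 'h' to end and add 'ay': 'ousehay'.

ousehay


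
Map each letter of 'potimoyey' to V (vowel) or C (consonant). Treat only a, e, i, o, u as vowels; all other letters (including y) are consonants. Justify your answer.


Letter mapping: p = C, o = V, t = C, i = V, m = C, o = V, y = C, e = V, y = C.

CVCVCVCVC


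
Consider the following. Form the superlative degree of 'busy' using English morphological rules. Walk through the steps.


Apply superlative formation (consonant + y: change y to i, add -est): 'busy' -> 'busiest'.

busiest


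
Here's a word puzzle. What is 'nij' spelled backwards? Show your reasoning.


Reverse 'nij' character by character: 'jin'.

jin


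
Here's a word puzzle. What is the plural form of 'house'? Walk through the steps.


Apply rule: Add -s. 'house' becomes 'houses'.

houses


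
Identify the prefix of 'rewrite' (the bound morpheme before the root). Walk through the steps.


The word 'rewrite' = 're' (prefix) + 'write' (root). The prefix is 're'.

re


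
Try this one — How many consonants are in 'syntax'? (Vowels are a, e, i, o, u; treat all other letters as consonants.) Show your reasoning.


Consonants in 'syntax': s, y, n, t, x = 5 consonants.

5


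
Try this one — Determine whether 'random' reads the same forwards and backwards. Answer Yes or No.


Forward: 'random'
Reversed: 'modnar'
They differ.

No


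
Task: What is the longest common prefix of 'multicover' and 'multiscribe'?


Compare from the start: 5 characters match: 'multi'. Mismatch at position 6: 'c' vs 's'.

multi


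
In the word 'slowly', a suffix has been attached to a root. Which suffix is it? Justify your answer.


The word 'slowly' = 'slow' (root) + '-ly' (suffix). The suffix is '-ly'.

ly


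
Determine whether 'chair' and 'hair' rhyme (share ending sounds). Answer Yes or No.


Rime (stressed vowel + following sounds) of 'chair': -air = /ɛər/
Rime of 'hair': -air = /ɛər/
/ɛər/ and /ɛər/ are the same ending sound, so the words rhyme.

Yes


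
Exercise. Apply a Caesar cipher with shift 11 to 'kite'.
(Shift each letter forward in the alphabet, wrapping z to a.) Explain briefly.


Shift each letter by 11: k -> v, i -> t, t -> e, e -> p. Result: 'vtep'.

vtep


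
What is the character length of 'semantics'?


Spell out 'semantics' and number each letter: s(1), e(2), m(3), a(4), n(5), t(6), i(7), c(8), s(9). Total: 9 letters.

9


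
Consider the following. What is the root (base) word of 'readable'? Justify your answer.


Remove suffix '-able' from 'readable' to get root 'read'.

read


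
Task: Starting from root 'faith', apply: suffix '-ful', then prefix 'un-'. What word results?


Step 1: Add suffix '-ful' to 'faith' = 'faithful'
Step 2: Add prefix 'un-' to 'faithful' = 'unfaithful'

unfaithful


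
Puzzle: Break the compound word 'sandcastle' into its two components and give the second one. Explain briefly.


Split 'sandcastle' into 'sand' + 'castle'. The second part is 'castle'.

castle


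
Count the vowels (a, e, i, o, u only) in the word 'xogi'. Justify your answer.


Vowels in 'xogi': o, i = 2 vowels.

2


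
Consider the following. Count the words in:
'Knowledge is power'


Split into words: Knowledge | is | power = 3 words.

3


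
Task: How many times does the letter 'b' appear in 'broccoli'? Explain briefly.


Letter 'b' in 'broccoli': found at position(s) 1 = 1 occurrence(s).

1


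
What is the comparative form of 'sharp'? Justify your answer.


Apply comparative formation (add -er): 'sharp' -> 'sharper'.

sharper


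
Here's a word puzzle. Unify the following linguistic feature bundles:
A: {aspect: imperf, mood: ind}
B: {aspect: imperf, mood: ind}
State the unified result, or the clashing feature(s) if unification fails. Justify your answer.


Compare features:
aspect: A=imperf vs B=imperf -> unified: imperf
mood: A=ind vs B=ind -> unified: ind
No clashes found.

Unified: {aspect: imperf, mood: ind}


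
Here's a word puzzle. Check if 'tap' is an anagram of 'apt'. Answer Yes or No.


Sorted letters of 'tap': 'apt'
Sorted letters of 'apt': 'apt'
They match.

Yes


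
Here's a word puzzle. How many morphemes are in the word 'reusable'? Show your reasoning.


Decomposition: re- (prefix) + use (root) + -able (suffix) = 3 morpheme(s)

3 morphemes


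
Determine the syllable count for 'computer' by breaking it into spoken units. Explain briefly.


Break 'computer' into syllables: com-pu-ter -> com | pu | ter = 3 syllables

3 syllables


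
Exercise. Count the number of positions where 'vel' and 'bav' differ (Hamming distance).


Alignment:
Position 1: 'v' vs 'b' = DIFFER
Position 2: 'e' vs 'a' = DIFFER
Position 3: 'l' vs 'v' = DIFFER
Total differences: 3

3


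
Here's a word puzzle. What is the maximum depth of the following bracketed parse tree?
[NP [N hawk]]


Count bracket nesting levels:
'[' at pos 0: depth = 1
'[' at pos 4: depth = 2
Maximum depth reached: 2

2


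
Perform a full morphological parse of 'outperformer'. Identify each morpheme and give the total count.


Step 1: Identify prefix: 'out' (meaning: surpass)
Step 2: Identify root: 'perform'
Step 3: Identify suffix(es): 'er'
Decomposition: out- (prefix: surpass) + perform (root) + -er (suffix: one who)
Total morphemes: 3

3 morphemes (out- (prefix: surpass) + perform (root) + -er (suffix: one who))


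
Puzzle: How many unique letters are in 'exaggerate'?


Unique letters in 'exaggerate': {a, e, g, r, t, x} = 6 distinct letters.

6


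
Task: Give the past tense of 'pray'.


Apply rule: Add -ed. 'pray' becomes 'prayed'.

prayed


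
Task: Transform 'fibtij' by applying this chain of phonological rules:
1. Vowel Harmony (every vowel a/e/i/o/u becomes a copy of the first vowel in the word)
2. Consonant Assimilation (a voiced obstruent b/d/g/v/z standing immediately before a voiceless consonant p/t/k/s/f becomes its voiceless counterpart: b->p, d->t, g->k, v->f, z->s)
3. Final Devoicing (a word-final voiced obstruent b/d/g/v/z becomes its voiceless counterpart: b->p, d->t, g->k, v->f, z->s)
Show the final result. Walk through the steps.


Starting form: 'fibtij'
Rule 1: Vowel Harmony: all vowels already match. No change.
Rule 2: Consonant Assimilation: voiced obstruent before voiceless consonant becomes voiceless ('bt' -> 'pt'). 'fibtij' -> 'fiptij'
Rule 3: Final Devoicing: final consonant 'j' is not one of the voiced obstruents b/d/g/v/z. No change.
Final form: 'fiptij'

fiptij


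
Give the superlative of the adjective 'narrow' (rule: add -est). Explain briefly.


Apply superlative formation (add -est): 'narrow' -> 'narrowest'.

narrowest


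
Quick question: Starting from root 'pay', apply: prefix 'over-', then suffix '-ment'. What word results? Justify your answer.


Step 1: Add prefix 'over-' to 'pay' = 'overpay'
Step 2: Add suffix '-ment' to 'overpay' = 'overpayment'

overpayment


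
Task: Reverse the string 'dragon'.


Reverse 'dragon' character by character: 'nogard'.

nogard


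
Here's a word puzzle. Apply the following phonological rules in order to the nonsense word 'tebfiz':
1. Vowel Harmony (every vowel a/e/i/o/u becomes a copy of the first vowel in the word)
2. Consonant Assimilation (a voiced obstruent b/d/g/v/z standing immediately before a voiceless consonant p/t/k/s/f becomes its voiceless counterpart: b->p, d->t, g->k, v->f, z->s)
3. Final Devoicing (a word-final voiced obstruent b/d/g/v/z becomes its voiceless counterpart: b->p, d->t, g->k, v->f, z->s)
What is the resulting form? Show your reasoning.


Starting form: 'tebfiz'
Rule 1: Vowel Harmony: all vowels become 'e' (matching first vowel). 'tebfiz' -> 'tebfez'
Rule 2: Consonant Assimilation: voiced obstruent before voiceless consonant becomes voiceless ('bf' -> 'pf'). 'tebfez' -> 'tepfez'
Rule 3: Final Devoicing: word-final voiced obstruent 'z' becomes voiceless 's'. 'tepfez' -> 'tepfes'
Final form: 'tepfes'

tepfes


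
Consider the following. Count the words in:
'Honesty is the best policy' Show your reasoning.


Split into words: Honesty | is | the | best | policy = 5 words.

5


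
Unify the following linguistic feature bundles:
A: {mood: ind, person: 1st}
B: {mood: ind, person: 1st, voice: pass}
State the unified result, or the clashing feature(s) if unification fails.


Compare features:
mood: A=ind vs B=ind -> unified: ind
person: A=1st vs B=1st -> unified: 1st
voice: A=_ vs B=pass -> unified: pass
No clashes found.

Unified: {mood: ind, person: 1st, voice: pass}


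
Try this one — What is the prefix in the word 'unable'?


The word 'unable' = 'un' (prefix) + 'able' (root). The prefix is 'un'.

un


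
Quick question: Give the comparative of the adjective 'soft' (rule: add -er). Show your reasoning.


Apply comparative formation (add -er): 'soft' -> 'softer'.

softer


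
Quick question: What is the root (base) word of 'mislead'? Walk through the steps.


Remove prefix 'mis' from 'mislead' to get root 'lead'.

lead


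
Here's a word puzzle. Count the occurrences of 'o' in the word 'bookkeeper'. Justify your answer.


Letter 'o' in 'bookkeeper': found at position(s) 2, 3 = 2 occurrence(s).

2


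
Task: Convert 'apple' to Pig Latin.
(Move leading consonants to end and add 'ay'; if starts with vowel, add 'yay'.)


'apple' starts with a vowel, so add 'yay': 'appleyay'.

appleyay


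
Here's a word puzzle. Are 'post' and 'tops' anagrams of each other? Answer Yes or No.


Sorted letters of 'post': 'opst'
Sorted letters of 'tops': 'opst'
They match.

Yes


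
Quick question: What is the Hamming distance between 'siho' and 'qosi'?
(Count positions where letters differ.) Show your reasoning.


Alignment:
Position 1: 's' vs 'q' = DIFFER
Position 2: 'i' vs 'o' = DIFFER
Position 3: 'h' vs 's' = DIFFER
Position 4: 'o' vs 'i' = DIFFER
Total differences: 4

4


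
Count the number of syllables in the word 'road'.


Break 'road' into syllables: road -> road = 1 syllable

1 syllable


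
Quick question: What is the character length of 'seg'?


Spell out 'seg' and number each letter: s(1), e(2), g(3). Total: 3 letters.

3


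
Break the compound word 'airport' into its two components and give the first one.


Split 'airport' into 'air' + 'port'. The first part is 'air'.

air


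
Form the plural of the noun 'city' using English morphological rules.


Apply rule: Change -y to -ies (consonant + y). 'city' becomes 'cities'.

cities


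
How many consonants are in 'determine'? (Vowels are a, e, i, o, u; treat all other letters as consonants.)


Consonants in 'determine': d, t, r, m, n = 5 consonants.

5


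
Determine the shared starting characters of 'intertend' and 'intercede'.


Compare from the start: 5 characters match: 'inter'. Mismatch at position 6: 't' vs 'c'.

inter


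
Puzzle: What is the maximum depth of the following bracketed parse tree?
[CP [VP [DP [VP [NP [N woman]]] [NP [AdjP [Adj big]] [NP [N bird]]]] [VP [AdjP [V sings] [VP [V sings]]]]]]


Count bracket nesting levels:
'[' at pos 0: depth = 1
'[' at pos 4: depth = 2
'[' at pos 8: depth = 3
'[' at pos 12: depth = 4
'[' at pos 16: depth = 5
'[' at pos 20: depth = 6
'[' at pos 32: depth = 4
'[' at pos 36: depth = 5
'[' at pos 42: depth = 6
'[' at pos 53: depth = 5
'[' at pos 57: depth = 6
'[' at pos 69: depth = 3
'[' at pos 73: depth = 4
'[' at pos 79: depth = 5
'[' at pos 89: depth = 5
'[' at pos 93: depth = 6
Maximum depth reached: 6

6


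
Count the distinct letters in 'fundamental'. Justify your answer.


Unique letters in 'fundamental': {a, d, e, f, l, m, n, t, u} = 9 distinct letters.

9


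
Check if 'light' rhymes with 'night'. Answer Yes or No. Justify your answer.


Rime (stressed vowel + following sounds) of 'light': -ight = /aɪt/
Rime of 'night': -ight = /aɪt/
/aɪt/ and /aɪt/ are the same ending sound, so the words rhyme.

Yes


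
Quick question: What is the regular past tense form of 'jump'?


Apply rule: Add -ed. 'jump' becomes 'jumped'.

jumped


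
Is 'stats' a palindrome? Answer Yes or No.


Forward: 'stats'
Reversed: 'stats'
They are identical.

Yes


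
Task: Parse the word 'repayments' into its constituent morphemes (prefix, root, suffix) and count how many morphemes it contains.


Step 1: Identify prefix: 're' (meaning: again)
Step 2: Identify root: 'pay'
Step 3: Identify suffix(es): 'ment, s'
Decomposition: re- (prefix: again) + pay (root) + -ment (suffix: action/result) + -s (plural)
Total morphemes: 4

4 morphemes (re- (prefix: again) + pay (root) + -ment (suffix: action/result) + -s (plural))


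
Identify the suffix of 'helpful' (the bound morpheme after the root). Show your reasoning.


The word 'helpful' = 'help' (root) + '-ful' (suffix). The suffix is '-ful'.

ful


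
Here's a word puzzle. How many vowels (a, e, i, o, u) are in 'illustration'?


Vowels in 'illustration': i, u, a, i, o = 5 vowels.

5


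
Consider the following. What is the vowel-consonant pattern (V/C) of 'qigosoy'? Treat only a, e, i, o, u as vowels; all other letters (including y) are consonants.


Letter mapping: q = C, i = V, g = C, o = V, s = C, o = V, y = C.

CVCVCVC


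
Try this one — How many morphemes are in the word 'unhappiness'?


Decomposition: un- (prefix) + happy (root) + -ness (suffix) = 3 morpheme(s)

3 morphemes


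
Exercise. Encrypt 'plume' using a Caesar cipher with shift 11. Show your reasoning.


Shift each letter by 11: p -> a, l -> w, u -> f, m -> x, e -> p. Result: 'awfxp'.

awfxp


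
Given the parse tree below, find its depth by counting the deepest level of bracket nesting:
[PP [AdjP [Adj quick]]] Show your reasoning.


Count bracket nesting levels:
'[' at pos 0: depth = 1
'[' at pos 4: depth = 2
'[' at pos 10: depth = 3
Maximum depth reached: 3

3


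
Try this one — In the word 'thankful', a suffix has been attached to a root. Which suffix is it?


The word 'thankful' = 'thank' (root) + '-ful' (suffix). The suffix is '-ful'.

ful


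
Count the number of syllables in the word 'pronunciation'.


Break 'pronunciation' into syllables: pro-nun-ci-a-tion -> pro | nun | ci | a | tion = 5 syllables

5 syllables


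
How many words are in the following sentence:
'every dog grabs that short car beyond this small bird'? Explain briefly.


Split into words: every | dog | grabs | that | short | car | beyond | this | small | bird = 10 words.

10


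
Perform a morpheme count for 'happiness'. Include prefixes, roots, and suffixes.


Decomposition: happy (root) + -ness (suffix) = 2 morpheme(s)

2 morphemes


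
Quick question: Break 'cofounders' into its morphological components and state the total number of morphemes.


Step 1: Identify prefix: 'co' (meaning: together)
Step 2: Identify root: 'found'
Step 3: Identify suffix(es): 'er, s'
Decomposition: co- (prefix: together) + found (root) + -er (suffix: one who) + -s (plural)
Total morphemes: 4

4 morphemes (co- (prefix: together) + found (root) + -er (suffix: one who) + -s (plural))


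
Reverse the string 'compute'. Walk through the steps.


Reverse 'compute' character by character: 'etupmoc'.

etupmoc


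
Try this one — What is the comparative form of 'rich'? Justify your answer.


Apply comparative formation (add -er): 'rich' -> 'richer'.

richer


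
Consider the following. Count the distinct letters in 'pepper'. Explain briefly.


Unique letters in 'pepper': {e, p, r} = 3 distinct letters.

3


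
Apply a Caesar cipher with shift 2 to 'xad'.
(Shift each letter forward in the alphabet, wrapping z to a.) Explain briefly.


Shift each letter by 2: x -> z, a -> c, d -> f. Result: 'zcf'.

zcf


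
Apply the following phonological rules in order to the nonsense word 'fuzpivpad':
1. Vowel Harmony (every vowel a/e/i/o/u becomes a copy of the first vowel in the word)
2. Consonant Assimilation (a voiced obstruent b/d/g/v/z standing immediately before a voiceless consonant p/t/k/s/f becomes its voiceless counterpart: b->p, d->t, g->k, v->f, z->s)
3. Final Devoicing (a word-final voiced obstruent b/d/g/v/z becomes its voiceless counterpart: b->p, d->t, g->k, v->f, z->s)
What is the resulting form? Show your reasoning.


Starting form: 'fuzpivpad'
Rule 1: Vowel Harmony: all vowels become 'u' (matching first vowel). 'fuzpivpad' -> 'fuzpuvpud'
Rule 2: Consonant Assimilation: voiced obstruent before voiceless consonant becomes voiceless ('zp' -> 'sp', 'vp' -> 'fp'). 'fuzpuvpud' -> 'fuspufpud'
Rule 3: Final Devoicing: word-final voiced obstruent 'd' becomes voiceless 't'. 'fuspufpud' -> 'fuspufput'
Final form: 'fuspufput'

fuspufput


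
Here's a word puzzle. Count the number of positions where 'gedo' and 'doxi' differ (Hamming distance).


Alignment:
Position 1: 'g' vs 'd' = DIFFER
Position 2: 'e' vs 'o' = DIFFER
Position 3: 'd' vs 'x' = DIFFER
Position 4: 'o' vs 'i' = DIFFER
Total differences: 4

4


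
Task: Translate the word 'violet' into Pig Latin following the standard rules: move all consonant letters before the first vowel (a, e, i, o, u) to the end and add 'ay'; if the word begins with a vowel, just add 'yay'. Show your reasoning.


'violet': move consonant cluster 'v' to end and add 'ay': 'ioletvay'.

ioletvay


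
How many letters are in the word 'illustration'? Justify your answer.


Spell out 'illustration' and number each letter: i(1), l(2), l(3), u(4), s(5), t(6), r(7), a(8), t(9), i(10), o(11), n(12). Total: 12 letters.

12


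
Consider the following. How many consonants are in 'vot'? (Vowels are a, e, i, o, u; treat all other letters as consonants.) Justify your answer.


Consonants in 'vot': v, t = 2 consonants.

2


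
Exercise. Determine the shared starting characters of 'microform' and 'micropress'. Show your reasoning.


Compare from the start: 5 characters match: 'micro'. Mismatch at position 6: 'f' vs 'p'.

micro


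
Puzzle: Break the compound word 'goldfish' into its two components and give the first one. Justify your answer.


Split 'goldfish' into 'gold' + 'fish'. The first part is 'gold'.

gold


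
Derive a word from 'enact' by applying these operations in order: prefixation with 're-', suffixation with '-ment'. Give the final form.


Step 1: Add prefix 're-' to 'enact' = 'reenact'
Step 2: Add suffix '-ment' to 'reenact' = 'reenactment'

reenactment


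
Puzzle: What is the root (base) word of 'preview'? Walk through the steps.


Remove prefix 'pre' from 'preview' to get root 'view'.

view


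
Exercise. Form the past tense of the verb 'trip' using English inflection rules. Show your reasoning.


Apply rule: Double final consonant and add -ed. 'trip' becomes 'tripped'.

tripped


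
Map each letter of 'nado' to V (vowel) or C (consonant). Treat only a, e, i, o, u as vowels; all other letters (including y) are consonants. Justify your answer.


Letter mapping: n = C, a = V, d = C, o = V.

CVCV


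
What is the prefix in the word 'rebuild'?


The word 'rebuild' = 're' (prefix) + 'build' (root). The prefix is 're'.

re


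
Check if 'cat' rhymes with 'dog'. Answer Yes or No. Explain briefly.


Rime (stressed vowel + following sounds) of 'cat': -at = /æt/
Rime of 'dog': -og = /ɒg/
/æt/ and /ɒg/ are different ending sounds, so the words do not rhyme.

No


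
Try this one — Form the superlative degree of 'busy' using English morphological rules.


Apply superlative formation (consonant + y: change y to i, add -est): 'busy' -> 'busiest'.

busiest


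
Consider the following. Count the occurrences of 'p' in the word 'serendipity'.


Letter 'p' in 'serendipity': found at position(s) 8 = 1 occurrence(s).

1


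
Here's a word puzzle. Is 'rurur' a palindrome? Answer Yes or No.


Forward: 'rurur'
Reversed: 'rurur'
They are identical.

Yes


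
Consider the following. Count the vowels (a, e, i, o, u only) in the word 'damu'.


Vowels in 'damu': a, u = 2 vowels.

2


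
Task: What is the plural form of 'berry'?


Apply rule: Change -y to -ies (consonant + y). 'berry' becomes 'berries'.

berries


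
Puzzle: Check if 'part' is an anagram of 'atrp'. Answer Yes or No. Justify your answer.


Sorted letters of 'part': 'aprt'
Sorted letters of 'atrp': 'aprt'
They match.

Yes


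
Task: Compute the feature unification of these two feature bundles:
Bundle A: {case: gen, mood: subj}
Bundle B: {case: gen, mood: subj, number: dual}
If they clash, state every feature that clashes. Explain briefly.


Compare features:
case: A=gen vs B=gen -> unified: gen
mood: A=subj vs B=subj -> unified: subj
number: A=_ vs B=dual -> unified: dual
No clashes found.

Unified: {case: gen, mood: subj, number: dual}


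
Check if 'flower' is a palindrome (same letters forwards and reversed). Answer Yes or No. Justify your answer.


Forward: 'flower'
Reversed: 'rewolf'
They differ.

No


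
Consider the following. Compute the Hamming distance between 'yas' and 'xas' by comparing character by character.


Alignment:
Position 1: 'y' vs 'x' = DIFFER
Position 2: 'a' vs 'a' = match
Position 3: 's' vs 's' = match
Total differences: 1

1


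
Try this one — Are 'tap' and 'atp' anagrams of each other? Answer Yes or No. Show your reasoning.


Sorted letters of 'tap': 'apt'
Sorted letters of 'atp': 'apt'
They match.

Yes


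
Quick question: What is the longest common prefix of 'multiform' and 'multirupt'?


Compare from the start: 5 characters match: 'multi'. Mismatch at position 6: 'f' vs 'r'.

multi


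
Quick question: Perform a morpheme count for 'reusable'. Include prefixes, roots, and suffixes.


Decomposition: re- (prefix) + use (root) + -able (suffix) = 3 morpheme(s)

3 morphemes


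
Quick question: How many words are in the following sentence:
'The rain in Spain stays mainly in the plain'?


Split into words: The | rain | in | Spain | stays | mainly | in | the | plain = 9 words.

9


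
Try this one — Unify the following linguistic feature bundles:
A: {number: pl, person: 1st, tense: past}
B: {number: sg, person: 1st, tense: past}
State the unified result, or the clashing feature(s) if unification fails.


Compare features:
number: A=pl vs B=sg -> CLASH
person: A=1st vs B=1st -> unified: 1st
tense: A=past vs B=past -> unified: past
Clash detected on feature 'number' (pl vs sg); unification fails.

CLASH on 'number' (pl vs sg)


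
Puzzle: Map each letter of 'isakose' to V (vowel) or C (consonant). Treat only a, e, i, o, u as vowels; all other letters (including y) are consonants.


Letter mapping: i = V, s = C, a = V, k = C, o = V, s = C, e = V.

VCVCVCV


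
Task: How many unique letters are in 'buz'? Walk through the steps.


Unique letters in 'buz': {b, u, z} = 3 distinct letters.

3


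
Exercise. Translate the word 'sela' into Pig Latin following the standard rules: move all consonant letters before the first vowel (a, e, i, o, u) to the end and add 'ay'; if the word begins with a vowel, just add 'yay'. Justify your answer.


'sela': move consonant cluster 's' to end and add 'ay': 'elasay'.

elasay


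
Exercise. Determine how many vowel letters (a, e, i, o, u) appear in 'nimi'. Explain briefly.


Vowels in 'nimi': i, i = 2 vowels.

2


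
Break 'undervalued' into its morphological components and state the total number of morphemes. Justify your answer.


Step 1: Identify prefix: 'under' (meaning: beneath/insufficient)
Step 2: Identify root: 'value'
Step 3: Identify suffix(es): 'ed'
Decomposition: under- (prefix: beneath/insufficient) + value (root) + -ed (suffix: past)
Total morphemes: 3

3 morphemes (under- (prefix: beneath/insufficient) + value (root) + -ed (suffix: past))


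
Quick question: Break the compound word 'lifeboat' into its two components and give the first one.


Split 'lifeboat' into 'life' + 'boat'. The first part is 'life'.

life


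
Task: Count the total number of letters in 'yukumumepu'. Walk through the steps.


Spell out 'yukumumepu' and number each letter: y(1), u(2), k(3), u(4), m(5), u(6), m(7), e(8), p(9), u(10). Total: 10 letters.

10


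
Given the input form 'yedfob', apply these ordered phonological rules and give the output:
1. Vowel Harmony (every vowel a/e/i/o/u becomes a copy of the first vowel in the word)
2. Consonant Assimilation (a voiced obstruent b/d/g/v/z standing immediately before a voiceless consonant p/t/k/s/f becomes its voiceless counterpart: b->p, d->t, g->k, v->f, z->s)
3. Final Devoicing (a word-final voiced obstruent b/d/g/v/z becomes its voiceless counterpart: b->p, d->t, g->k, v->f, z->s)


Starting form: 'yedfob'
Rule 1: Vowel Harmony: all vowels become 'e' (matching first vowel). 'yedfob' -> 'yedfeb'
Rule 2: Consonant Assimilation: voiced obstruent before voiceless consonant becomes voiceless ('df' -> 'tf'). 'yedfeb' -> 'yetfeb'
Rule 3: Final Devoicing: word-final voiced obstruent 'b' becomes voiceless 'p'. 'yetfeb' -> 'yetfep'
Final form: 'yetfep'

yetfep


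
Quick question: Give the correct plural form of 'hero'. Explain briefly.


Apply rule: Add -es (consonant + o). 'hero' becomes 'heroes'.

heroes


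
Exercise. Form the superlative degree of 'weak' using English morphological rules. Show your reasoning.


Apply superlative formation (add -est): 'weak' -> 'weakest'.

weakest


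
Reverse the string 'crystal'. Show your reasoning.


Reverse 'crystal' character by character: 'latsyrc'.

latsyrc


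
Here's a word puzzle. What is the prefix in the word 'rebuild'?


The word 'rebuild' = 're' (prefix) + 'build' (root). The prefix is 're'.

re


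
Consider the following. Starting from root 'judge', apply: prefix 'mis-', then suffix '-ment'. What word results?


Step 1: Add prefix 'mis-' to 'judge' = 'misjudge'
Step 2: Add suffix '-ment' to 'misjudge' = 'misjudgment'

misjudgment


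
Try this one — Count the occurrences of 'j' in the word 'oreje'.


Letter 'j' in 'oreje': found at position(s) 4 = 1 occurrence(s).

1


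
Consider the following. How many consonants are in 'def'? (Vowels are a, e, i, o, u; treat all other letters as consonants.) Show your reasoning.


Consonants in 'def': d, f = 2 consonants.

2


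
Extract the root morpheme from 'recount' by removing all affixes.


Remove prefix 're' from 'recount' to get root 'count'.

count


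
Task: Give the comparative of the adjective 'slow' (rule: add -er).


Apply comparative formation (add -er): 'slow' -> 'slower'.

slower


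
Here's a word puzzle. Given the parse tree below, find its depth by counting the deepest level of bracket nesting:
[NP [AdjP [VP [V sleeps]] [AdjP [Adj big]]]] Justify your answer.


Count bracket nesting levels:
'[' at pos 0: depth = 1
'[' at pos 4: depth = 2
'[' at pos 10: depth = 3
'[' at pos 14: depth = 4
'[' at pos 26: depth = 3
'[' at pos 32: depth = 4
Maximum depth reached: 4

4


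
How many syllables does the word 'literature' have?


Break 'literature' into syllables: lit-er-a-ture -> lit | er | a | ture = 4 syllables

4 syllables


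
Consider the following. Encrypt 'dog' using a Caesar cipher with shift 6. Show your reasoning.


Shift each letter by 6: d -> j, o -> u, g -> m. Result: 'jum'.

jum


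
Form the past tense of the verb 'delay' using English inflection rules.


Apply rule: Add -ed. 'delay' becomes 'delayed'.

delayed


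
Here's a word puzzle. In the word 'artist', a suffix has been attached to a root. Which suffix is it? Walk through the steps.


The word 'artist' = 'art' (root) + '-ist' (suffix). The suffix is '-ist'.

ist


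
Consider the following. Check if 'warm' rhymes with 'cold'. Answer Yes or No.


Rime (stressed vowel + following sounds) of 'warm': -arm = /ɔːrm/
Rime of 'cold': -old = /oʊld/
/ɔːrm/ and /oʊld/ are different ending sounds, so the words do not rhyme.

No


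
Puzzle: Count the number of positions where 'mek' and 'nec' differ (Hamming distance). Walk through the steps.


Alignment:
Position 1: 'm' vs 'n' = DIFFER
Position 2: 'e' vs 'e' = match
Position 3: 'k' vs 'c' = DIFFER
Total differences: 2

2


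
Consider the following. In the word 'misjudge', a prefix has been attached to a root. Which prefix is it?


The word 'misjudge' = 'mis' (prefix) + 'judge' (root). The prefix is 'mis'.

mis


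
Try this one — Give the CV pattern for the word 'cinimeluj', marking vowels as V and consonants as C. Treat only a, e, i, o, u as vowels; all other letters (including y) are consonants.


Letter mapping: c = C, i = V, n = C, i = V, m = C, e = V, l = C, u = V, j = C.

CVCVCVCVC


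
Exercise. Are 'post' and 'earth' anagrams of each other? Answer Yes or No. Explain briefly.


Sorted letters of 'post': 'opst'
Sorted letters of 'earth': 'aehrt'
They do not match.

No


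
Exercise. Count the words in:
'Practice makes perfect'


Split into words: Practice | makes | perfect = 3 words.

3


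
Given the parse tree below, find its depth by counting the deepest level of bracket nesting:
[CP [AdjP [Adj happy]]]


Count bracket nesting levels:
'[' at pos 0: depth = 1
'[' at pos 4: depth = 2
'[' at pos 10: depth = 3
Maximum depth reached: 3

3


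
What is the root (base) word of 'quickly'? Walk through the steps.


Remove suffix '-ly' from 'quickly' to get root 'quick'.

quick


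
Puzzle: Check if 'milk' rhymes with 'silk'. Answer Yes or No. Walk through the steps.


Rime (stressed vowel + following sounds) of 'milk': -ilk = /ɪlk/
Rime of 'silk': -ilk = /ɪlk/
/ɪlk/ and /ɪlk/ are the same ending sound, so the words rhyme.

Yes


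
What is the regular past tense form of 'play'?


Apply rule: Add -ed. 'play' becomes 'played'.

played


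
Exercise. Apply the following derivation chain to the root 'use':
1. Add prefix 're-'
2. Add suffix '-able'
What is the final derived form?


Step 1: Add prefix 're-' to 'use' = 'reuse'
Step 2: Add suffix '-able' to 'reuse' = 'reusable'

reusable


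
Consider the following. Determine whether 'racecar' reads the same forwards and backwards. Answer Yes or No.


Forward: 'racecar'
Reversed: 'racecar'
They are identical.

Yes


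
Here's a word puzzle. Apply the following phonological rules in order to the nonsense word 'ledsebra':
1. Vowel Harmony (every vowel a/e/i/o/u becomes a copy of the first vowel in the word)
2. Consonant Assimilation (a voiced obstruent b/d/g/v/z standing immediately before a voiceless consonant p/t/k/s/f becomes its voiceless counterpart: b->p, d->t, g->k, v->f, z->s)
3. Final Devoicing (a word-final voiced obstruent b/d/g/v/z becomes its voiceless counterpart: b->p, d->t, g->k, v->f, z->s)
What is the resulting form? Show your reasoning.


Starting form: 'ledsebra'
Rule 1: Vowel Harmony: all vowels become 'e' (matching first vowel). 'ledsebra' -> 'ledsebre'
Rule 2: Consonant Assimilation: voiced obstruent before voiceless consonant becomes voiceless ('ds' -> 'ts'). 'ledsebre' -> 'letsebre'
Rule 3: Final Devoicing: the word ends in the vowel 'e', not a consonant. No change.
Final form: 'letsebre'

letsebre


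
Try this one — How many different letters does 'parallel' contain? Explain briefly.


Unique letters in 'parallel': {a, e, l, p, r} = 5 distinct letters.

5


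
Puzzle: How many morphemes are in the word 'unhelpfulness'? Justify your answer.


Decomposition: un- (prefix) + help (root) + -ful (suffix) + -ness (suffix) = 4 morpheme(s)

4 morphemes


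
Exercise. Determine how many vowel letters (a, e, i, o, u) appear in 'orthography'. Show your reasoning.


Vowels in 'orthography': o, o, a = 3 vowels.

3


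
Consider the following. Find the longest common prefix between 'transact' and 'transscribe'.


Compare from the start: 5 characters match: 'trans'. Mismatch at position 6: 'a' vs 's'.

trans


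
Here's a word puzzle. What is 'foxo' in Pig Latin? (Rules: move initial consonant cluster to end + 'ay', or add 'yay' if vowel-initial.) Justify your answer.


'foxo': move consonant cluster 'f' to end and add 'ay': 'oxofay'.

oxofay


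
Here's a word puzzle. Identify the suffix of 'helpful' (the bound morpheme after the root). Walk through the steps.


The word 'helpful' = 'help' (root) + '-ful' (suffix). The suffix is '-ful'.

ful


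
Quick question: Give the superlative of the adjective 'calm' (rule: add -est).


Apply superlative formation (add -est): 'calm' -> 'calmest'.

calmest


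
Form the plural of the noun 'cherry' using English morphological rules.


Apply rule: Change -y to -ies (consonant + y). 'cherry' becomes 'cherries'.

cherries


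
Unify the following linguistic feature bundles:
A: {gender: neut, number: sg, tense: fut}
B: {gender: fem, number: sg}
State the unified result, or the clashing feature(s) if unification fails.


Compare features:
gender: A=neut vs B=fem -> CLASH
number: A=sg vs B=sg -> unified: sg
tense: A=fut vs B=_ -> unified: fut
Clash detected on feature 'gender' (neut vs fem); unification fails.

CLASH on 'gender' (neut vs fem)


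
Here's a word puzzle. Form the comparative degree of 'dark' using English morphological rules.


Apply comparative formation (add -er): 'dark' -> 'darker'.

darker


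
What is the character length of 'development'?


Spell out 'development' and number each letter: d(1), e(2), v(3), e(4), l(5), o(6), p(7), m(8), e(9), n(10), t(11). Total: 11 letters.

11


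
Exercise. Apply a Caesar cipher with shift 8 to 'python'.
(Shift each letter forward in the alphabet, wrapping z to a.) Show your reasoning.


Shift each letter by 8: p -> x, y -> g, t -> b, h -> p, o -> w, n -> v. Result: 'xgbpwv'.

xgbpwv


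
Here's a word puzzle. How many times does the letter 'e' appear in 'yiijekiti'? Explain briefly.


Letter 'e' in 'yiijekiti': found at position(s) 5 = 1 occurrence(s).

1


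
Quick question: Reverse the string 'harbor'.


Reverse 'harbor' character by character: 'robrah'.

robrah


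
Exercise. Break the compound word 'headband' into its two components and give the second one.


Split 'headband' into 'head' + 'band'. The second part is 'band'.

band


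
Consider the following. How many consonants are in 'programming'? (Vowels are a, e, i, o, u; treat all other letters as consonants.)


Consonants in 'programming': p, r, g, r, m, m, n, g = 8 consonants.

8


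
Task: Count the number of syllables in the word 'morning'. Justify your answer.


Break 'morning' into syllables: morn-ing -> morn | ing = 2 syllables

2 syllables


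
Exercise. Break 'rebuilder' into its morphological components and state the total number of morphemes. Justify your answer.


Step 1: Identify prefix: 're' (meaning: again)
Step 2: Identify root: 'build'
Step 3: Identify suffix(es): 'er'
Decomposition: re- (prefix: again) + build (root) + -er (suffix: one who)
Total morphemes: 3

3 morphemes (re- (prefix: again) + build (root) + -er (suffix: one who))


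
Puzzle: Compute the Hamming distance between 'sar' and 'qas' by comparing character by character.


Alignment:
Position 1: 's' vs 'q' = DIFFER
Position 2: 'a' vs 'a' = match
Position 3: 'r' vs 's' = DIFFER
Total differences: 2

2


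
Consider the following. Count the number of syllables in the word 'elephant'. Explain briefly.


Break 'elephant' into syllables: el-e-phant -> el | e | phant = 3 syllables

3 syllables


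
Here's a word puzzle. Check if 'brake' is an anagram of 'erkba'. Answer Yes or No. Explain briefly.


Sorted letters of 'brake': 'abekr'
Sorted letters of 'erkba': 'abekr'
They match.

Yes


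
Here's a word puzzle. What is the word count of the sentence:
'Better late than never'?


Split into words: Better | late | than | never = 4 words.

4


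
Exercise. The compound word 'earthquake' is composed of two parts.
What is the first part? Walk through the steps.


Split 'earthquake' into 'earth' + 'quake'. The first part is 'earth'.

earth


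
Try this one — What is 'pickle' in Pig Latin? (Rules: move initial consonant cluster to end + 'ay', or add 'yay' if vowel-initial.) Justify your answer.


'pickle': move consonant cluster 'p' to end and add 'ay': 'icklepay'.

icklepay


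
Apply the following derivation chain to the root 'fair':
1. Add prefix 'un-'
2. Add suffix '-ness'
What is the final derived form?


Step 1: Add prefix 'un-' to 'fair' = 'unfair'
Step 2: Add suffix '-ness' to 'unfair' = 'unfairness'

unfairness


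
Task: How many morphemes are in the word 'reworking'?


Decomposition: re- (prefix) + work (root) + -ing (suffix) = 3 morpheme(s)

3 morphemes


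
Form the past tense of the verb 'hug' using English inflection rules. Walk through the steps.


Apply rule: Double final consonant and add -ed. 'hug' becomes 'hugged'.

hugged


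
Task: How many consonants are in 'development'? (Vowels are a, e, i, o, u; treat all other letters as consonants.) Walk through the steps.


Consonants in 'development': d, v, l, p, m, n, t = 7 consonants.

7


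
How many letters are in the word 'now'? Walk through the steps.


Spell out 'now' and number each letter: n(1), o(2), w(3). Total: 3 letters.

3


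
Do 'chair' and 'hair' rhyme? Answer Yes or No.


Rime (stressed vowel + following sounds) of 'chair': -air = /ɛər/
Rime of 'hair': -air = /ɛər/
/ɛər/ and /ɛər/ are the same ending sound, so the words rhyme.

Yes


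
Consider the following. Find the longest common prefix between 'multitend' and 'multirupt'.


Compare from the start: 5 characters match: 'multi'. Mismatch at position 6: 't' vs 'r'.

multi


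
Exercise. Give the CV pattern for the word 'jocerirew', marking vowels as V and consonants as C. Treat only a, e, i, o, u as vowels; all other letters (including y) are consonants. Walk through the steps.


Letter mapping: j = C, o = V, c = C, e = V, r = C, i = V, r = C, e = V, w = C.

CVCVCVCVC
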